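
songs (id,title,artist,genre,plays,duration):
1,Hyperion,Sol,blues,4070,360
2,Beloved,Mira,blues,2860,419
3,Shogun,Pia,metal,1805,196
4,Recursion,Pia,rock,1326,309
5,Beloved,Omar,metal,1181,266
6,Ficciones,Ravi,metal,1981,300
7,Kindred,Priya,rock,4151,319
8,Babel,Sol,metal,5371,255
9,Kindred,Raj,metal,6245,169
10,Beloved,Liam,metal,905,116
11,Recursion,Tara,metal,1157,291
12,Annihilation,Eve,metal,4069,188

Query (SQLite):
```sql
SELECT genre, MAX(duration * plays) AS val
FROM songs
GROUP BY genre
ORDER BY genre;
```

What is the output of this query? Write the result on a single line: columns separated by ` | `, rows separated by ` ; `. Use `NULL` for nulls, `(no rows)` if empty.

blues | 1465200 ; metal | 1369605 ; rock | 1324169

For each row compute duration * plays.
Group by genre; take MAX of the expression per group.
  blues: ids {1, 2} → MAX(duration * plays)=1465200
  metal: ids {3, 5, 6, 8, 9, 10, 11, 12} → MAX(duration * plays)=1369605
  rock: ids {4, 7} → MAX(duration * plays)=1324169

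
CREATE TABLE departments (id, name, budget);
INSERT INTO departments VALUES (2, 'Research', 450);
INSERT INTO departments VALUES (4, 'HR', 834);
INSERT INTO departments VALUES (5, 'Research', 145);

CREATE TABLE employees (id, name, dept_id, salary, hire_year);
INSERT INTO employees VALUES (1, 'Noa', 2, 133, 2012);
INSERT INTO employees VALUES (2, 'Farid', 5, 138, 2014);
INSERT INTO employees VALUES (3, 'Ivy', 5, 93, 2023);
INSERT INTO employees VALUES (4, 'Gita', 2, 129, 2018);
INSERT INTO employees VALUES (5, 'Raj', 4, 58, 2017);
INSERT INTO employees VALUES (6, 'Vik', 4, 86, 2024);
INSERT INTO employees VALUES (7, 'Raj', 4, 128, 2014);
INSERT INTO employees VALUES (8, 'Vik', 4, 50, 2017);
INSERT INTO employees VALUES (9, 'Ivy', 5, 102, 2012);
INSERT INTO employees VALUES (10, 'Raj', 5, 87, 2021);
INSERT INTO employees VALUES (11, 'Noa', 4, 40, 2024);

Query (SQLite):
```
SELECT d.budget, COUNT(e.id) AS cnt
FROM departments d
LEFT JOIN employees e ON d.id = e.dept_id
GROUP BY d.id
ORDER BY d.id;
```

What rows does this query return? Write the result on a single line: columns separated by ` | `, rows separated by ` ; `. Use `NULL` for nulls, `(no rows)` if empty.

450 | 2 ; 834 | 5 ; 145 | 4

LEFT JOIN keeps every departments row; unmatched ones get NULL for employees columns.
Group by departments.id and compute COUNT(e.id). COUNT(col) of an all-NULL group is 0.
  2: ids {1, 4} → COUNT(e.id)=2
  4: ids {5, 6, 7, 8, 11} → COUNT(e.id)=5
  5: ids {2, 3, 9, 10} → COUNT(e.id)=4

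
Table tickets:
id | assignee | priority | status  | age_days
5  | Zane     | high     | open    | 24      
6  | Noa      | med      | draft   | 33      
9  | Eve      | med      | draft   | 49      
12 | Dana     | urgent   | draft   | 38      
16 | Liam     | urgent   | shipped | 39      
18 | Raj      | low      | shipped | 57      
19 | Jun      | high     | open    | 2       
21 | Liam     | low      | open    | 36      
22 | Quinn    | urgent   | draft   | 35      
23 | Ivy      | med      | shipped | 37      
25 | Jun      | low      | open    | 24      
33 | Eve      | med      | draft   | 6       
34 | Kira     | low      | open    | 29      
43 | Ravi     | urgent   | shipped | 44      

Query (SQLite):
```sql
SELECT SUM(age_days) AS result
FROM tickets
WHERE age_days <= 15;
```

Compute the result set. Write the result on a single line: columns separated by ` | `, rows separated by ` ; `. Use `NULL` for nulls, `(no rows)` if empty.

8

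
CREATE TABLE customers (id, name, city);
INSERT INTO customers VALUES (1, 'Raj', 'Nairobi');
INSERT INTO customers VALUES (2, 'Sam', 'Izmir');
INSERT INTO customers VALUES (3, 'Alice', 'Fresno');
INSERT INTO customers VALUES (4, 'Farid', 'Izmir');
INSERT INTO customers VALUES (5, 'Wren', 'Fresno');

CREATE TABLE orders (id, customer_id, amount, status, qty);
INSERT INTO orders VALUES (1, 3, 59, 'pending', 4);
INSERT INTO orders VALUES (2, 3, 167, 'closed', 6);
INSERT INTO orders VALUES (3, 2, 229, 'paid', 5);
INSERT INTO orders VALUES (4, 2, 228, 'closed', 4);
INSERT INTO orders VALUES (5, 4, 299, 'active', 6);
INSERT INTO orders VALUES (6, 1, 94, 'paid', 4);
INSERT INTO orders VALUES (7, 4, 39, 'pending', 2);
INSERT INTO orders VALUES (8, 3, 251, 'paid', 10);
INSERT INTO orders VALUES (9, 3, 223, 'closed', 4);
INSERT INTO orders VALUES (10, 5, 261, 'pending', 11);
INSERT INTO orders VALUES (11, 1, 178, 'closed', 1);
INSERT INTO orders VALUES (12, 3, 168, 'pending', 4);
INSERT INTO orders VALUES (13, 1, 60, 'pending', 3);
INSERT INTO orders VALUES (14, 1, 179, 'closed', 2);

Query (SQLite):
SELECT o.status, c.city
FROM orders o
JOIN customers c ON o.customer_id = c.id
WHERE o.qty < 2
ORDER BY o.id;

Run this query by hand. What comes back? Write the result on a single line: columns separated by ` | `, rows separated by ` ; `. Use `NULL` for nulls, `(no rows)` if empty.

Each orders row matches the customers row where customer_id = customers.id.
Then keep rows with o.qty < 2.

closed | Nairobi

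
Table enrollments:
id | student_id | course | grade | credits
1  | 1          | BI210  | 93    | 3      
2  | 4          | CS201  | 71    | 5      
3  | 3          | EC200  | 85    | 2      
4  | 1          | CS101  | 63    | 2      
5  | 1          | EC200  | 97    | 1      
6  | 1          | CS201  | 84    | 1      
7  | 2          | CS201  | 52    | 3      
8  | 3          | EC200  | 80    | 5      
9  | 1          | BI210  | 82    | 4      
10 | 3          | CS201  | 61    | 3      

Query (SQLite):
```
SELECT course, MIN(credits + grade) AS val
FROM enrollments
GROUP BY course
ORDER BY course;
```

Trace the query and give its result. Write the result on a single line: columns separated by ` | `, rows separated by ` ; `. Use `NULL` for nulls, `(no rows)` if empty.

BI210 | 86 ; CS101 | 65 ; CS201 | 55 ; EC200 | 85

For each row compute credits + grade.
Group by course; take MIN of the expression per group.
  BI210: ids {1, 9} → MIN(credits + grade)=86
  CS101: ids {4} → MIN(credits + grade)=65
  CS201: ids {2, 6, 7, 10} → MIN(credits + grade)=55
  EC200: ids {3, 5, 8} → MIN(credits + grade)=85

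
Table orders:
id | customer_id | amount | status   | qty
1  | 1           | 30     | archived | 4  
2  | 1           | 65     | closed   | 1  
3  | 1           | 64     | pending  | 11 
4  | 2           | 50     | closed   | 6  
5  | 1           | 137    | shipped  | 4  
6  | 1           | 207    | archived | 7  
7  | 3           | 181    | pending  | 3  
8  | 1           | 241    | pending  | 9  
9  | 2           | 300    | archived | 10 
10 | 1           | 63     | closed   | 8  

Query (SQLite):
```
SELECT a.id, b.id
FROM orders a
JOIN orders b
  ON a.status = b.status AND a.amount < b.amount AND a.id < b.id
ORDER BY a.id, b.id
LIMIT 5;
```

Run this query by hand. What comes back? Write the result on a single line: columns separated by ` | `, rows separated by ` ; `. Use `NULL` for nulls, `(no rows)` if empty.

1 | 6 ; 1 | 9 ; 3 | 7 ; 3 | 8 ; 4 | 10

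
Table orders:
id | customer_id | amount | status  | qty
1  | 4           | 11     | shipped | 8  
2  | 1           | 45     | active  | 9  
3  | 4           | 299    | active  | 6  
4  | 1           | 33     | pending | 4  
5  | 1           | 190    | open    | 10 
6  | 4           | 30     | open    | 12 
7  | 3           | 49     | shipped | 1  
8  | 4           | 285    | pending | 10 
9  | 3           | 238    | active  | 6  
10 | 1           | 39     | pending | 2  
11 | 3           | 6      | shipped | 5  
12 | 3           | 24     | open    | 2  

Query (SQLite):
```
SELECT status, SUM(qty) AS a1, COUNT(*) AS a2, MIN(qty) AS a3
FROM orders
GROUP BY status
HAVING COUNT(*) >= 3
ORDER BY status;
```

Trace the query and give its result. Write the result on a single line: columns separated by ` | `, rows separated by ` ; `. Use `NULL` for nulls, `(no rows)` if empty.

active | 21 | 3 | 6 ; open | 24 | 3 | 2 ; pending | 16 | 3 | 2 ; shipped | 14 | 3 | 1

Group orders by status.
Per group compute: SUM(qty), COUNT(*), MIN(qty).
HAVING: drop groups with fewer than 3 rows.
  active: ids {2, 3, 9} → SUM(qty)=21, COUNT(*)=3, MIN(qty)=6
  open: ids {5, 6, 12} → SUM(qty)=24, COUNT(*)=3, MIN(qty)=2
  pending: ids {4, 8, 10} → SUM(qty)=16, COUNT(*)=3, MIN(qty)=2
  shipped: ids {1, 7, 11} → SUM(qty)=14, COUNT(*)=3, MIN(qty)=1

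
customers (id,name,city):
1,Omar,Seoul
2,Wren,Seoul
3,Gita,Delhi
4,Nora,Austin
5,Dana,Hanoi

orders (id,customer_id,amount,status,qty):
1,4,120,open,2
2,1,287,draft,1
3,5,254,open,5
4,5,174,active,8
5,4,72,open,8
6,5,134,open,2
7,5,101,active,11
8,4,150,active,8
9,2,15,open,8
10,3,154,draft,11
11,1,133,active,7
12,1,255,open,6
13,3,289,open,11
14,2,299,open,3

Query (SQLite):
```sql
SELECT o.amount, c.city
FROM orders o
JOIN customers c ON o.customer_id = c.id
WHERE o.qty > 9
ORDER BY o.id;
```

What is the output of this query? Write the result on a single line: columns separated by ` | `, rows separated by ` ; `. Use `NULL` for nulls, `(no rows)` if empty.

101 | Hanoi ; 154 | Delhi ; 289 | Delhi

Each orders row matches the customers row where customer_id = customers.id.
Then keep rows with o.qty > 9.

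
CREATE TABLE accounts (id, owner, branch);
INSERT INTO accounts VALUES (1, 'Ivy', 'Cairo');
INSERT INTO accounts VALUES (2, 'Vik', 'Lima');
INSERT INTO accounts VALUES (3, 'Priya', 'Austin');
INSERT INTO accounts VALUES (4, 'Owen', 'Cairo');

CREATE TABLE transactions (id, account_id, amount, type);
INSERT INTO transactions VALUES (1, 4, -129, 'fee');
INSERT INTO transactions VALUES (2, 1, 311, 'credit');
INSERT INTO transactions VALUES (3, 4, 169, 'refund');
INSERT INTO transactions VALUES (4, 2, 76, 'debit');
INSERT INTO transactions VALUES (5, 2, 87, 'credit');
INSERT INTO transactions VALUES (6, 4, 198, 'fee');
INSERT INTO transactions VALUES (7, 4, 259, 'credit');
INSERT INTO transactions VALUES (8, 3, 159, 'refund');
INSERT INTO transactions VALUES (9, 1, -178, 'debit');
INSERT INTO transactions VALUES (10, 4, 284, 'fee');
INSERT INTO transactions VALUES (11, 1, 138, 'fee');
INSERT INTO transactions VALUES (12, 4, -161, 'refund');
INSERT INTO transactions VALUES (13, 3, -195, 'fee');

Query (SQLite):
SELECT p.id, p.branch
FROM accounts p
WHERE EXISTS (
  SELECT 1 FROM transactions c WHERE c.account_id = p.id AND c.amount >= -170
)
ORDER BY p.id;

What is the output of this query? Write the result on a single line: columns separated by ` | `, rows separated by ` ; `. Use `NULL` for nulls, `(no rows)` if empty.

For each accounts row, check whether any transactions with matching account_id has amount >= -170.
Keep rows where that is true.

1 | Cairo ; 2 | Lima ; 3 | Austin ; 4 | Cairo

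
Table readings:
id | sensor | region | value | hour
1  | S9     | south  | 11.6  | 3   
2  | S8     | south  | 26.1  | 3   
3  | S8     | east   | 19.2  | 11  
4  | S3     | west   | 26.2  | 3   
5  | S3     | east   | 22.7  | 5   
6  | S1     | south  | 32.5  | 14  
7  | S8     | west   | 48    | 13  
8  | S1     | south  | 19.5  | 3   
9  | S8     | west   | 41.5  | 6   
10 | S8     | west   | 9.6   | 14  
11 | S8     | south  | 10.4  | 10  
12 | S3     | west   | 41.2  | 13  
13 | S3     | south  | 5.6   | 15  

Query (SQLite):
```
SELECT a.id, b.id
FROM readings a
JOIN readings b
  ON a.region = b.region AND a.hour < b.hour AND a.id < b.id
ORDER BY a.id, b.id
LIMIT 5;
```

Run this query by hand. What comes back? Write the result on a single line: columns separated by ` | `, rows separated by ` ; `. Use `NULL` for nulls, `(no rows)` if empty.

Pairs (a,b) with same region, a.hour < b.hour, a.id < b.id.
region groups: east:{3,5} south:{1,2,6,8,11,13} west:{4,7,9,10,12}
Ordered by (a.id, b.id); first 5.

1 | 6 ; 1 | 11 ; 1 | 13 ; 2 | 6 ; 2 | 11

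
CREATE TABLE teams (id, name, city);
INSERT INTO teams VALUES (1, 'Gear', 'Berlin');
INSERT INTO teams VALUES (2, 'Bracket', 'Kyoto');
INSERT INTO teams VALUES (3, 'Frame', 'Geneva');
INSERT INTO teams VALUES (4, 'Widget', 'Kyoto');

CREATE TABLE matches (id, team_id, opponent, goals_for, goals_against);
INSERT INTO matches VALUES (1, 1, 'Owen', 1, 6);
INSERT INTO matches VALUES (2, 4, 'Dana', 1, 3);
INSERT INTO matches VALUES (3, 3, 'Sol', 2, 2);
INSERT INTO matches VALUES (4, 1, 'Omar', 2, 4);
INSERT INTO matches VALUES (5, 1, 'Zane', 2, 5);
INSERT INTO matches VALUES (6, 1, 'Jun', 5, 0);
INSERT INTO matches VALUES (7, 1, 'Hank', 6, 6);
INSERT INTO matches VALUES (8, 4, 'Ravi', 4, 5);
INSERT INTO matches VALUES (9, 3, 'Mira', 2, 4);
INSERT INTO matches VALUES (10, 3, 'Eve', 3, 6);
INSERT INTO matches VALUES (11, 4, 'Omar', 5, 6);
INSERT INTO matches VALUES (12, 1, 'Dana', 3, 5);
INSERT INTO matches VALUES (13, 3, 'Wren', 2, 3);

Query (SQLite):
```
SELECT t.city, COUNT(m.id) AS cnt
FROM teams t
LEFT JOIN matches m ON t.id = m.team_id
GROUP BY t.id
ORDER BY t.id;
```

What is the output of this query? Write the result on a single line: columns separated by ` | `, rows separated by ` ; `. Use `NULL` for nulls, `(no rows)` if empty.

Berlin | 6 ; Kyoto | 0 ; Geneva | 4 ; Kyoto | 3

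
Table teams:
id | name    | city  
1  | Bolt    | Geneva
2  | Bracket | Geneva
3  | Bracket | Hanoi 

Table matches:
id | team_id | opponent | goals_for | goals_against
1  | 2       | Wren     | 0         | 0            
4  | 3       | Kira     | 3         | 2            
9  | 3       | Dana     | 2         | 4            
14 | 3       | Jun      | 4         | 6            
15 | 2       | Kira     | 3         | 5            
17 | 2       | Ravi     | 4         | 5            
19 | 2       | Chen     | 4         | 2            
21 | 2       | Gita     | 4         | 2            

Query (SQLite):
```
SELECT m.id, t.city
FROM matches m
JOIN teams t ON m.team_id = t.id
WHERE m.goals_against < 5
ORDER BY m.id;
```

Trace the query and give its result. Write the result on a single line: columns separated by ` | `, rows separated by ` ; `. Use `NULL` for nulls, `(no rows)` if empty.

1 | Geneva ; 4 | Hanoi ; 9 | Hanoi ; 19 | Geneva ; 21 | Geneva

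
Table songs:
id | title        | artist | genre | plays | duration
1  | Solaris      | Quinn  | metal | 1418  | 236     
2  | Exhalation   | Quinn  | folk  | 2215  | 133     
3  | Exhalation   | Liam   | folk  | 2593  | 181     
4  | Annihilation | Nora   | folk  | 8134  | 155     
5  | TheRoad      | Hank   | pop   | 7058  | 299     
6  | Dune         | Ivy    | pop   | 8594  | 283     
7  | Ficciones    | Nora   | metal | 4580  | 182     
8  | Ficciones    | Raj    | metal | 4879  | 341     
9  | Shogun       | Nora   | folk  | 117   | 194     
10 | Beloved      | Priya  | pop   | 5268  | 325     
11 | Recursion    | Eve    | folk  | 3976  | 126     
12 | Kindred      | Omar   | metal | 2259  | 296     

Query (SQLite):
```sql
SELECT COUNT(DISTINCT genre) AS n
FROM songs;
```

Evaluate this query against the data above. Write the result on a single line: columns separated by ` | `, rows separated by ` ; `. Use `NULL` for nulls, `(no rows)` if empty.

3

Count distinct non-NULL genre values.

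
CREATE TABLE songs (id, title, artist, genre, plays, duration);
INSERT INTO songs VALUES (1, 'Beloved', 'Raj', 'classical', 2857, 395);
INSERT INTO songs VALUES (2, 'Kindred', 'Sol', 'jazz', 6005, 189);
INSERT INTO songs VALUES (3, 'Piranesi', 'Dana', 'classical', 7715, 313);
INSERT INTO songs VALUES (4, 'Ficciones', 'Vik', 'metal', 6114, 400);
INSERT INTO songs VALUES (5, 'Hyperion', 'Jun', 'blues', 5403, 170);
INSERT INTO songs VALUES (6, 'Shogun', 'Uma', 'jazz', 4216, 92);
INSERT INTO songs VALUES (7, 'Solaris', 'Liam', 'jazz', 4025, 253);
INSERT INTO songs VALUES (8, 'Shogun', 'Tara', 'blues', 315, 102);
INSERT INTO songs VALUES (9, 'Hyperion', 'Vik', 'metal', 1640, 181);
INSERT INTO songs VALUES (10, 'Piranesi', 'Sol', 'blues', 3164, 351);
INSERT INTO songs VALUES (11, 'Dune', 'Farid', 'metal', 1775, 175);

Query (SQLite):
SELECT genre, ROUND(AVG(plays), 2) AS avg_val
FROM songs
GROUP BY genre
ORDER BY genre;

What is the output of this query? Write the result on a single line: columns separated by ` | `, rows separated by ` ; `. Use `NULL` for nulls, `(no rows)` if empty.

blues | 2960.67 ; classical | 5286 ; jazz | 4748.67 ; metal | 3176.33

Partition songs by genre; compute ROUND(AVG(plays), 2) within each group.
  blues: ids {5, 8, 10} → ROUND(AVG(plays), 2)=2960.67
  classical: ids {1, 3} → ROUND(AVG(plays), 2)=5286
  jazz: ids {2, 6, 7} → ROUND(AVG(plays), 2)=4748.67
  metal: ids {4, 9, 11} → ROUND(AVG(plays), 2)=3176.33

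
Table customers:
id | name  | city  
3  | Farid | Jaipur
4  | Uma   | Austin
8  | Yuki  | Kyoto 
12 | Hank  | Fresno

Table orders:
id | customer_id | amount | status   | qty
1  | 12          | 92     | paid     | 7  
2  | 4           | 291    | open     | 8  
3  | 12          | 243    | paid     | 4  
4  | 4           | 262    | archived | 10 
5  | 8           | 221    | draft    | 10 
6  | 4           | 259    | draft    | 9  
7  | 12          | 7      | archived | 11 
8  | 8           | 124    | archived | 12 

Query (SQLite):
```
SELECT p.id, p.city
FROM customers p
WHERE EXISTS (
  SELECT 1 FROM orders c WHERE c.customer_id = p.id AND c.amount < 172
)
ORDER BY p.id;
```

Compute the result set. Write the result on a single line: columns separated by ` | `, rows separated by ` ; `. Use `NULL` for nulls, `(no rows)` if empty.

8 | Kyoto ; 12 | Fresno

For each customers row, check whether any orders with matching customer_id has amount < 172.
Keep rows where that is true.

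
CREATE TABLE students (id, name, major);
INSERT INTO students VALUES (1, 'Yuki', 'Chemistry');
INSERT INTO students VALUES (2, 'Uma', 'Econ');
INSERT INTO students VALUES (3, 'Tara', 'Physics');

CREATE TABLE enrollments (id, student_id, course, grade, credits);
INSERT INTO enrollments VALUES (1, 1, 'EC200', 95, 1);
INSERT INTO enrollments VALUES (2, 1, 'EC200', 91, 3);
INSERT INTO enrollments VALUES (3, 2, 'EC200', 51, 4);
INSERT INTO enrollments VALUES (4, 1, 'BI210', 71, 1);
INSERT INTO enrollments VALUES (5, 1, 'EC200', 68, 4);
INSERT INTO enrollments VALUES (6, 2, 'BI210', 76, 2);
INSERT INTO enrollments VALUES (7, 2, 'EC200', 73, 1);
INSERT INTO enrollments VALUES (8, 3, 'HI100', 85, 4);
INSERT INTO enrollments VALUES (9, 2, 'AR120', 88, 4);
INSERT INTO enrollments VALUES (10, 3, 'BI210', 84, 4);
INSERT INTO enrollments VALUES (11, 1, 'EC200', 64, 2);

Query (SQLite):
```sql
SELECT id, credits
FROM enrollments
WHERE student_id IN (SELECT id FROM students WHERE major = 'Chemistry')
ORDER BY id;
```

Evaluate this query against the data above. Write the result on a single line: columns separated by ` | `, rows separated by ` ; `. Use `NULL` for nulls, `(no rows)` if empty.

1 | 1 ; 2 | 3 ; 4 | 1 ; 5 | 4 ; 11 | 2

Inner query: students.id where major = 'Chemistry'.
Outer: keep enrollments rows whose student_id is in that set.
Inner query → {1}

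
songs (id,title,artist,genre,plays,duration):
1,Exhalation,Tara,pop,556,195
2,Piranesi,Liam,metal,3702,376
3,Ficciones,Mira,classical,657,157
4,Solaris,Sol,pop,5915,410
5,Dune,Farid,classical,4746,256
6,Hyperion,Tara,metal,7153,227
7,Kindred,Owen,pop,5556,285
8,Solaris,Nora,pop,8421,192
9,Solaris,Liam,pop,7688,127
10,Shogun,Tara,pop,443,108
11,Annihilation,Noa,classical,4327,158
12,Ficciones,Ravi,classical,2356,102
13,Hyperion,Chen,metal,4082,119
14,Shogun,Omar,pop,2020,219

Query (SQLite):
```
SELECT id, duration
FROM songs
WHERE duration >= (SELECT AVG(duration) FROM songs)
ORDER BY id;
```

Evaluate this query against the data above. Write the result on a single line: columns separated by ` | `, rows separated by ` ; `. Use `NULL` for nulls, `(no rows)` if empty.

2 | 376 ; 4 | 410 ; 5 | 256 ; 6 | 227 ; 7 | 285 ; 14 | 219

Scalar subquery: AVG(duration) over all songs rows = 209.357143 (≈; comparison uses full precision).
Keep rows where duration >= that value.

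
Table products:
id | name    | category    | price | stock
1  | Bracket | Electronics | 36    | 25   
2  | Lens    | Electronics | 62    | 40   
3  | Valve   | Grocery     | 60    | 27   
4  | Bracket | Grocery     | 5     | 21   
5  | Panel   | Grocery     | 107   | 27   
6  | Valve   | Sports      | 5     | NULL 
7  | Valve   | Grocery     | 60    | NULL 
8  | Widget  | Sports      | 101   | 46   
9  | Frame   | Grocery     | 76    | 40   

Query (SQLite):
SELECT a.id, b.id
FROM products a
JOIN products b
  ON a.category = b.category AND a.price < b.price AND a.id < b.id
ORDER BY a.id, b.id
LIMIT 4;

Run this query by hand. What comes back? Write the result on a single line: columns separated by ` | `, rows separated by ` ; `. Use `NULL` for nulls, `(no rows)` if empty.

Pairs (a,b) with same category, a.price < b.price, a.id < b.id.
category groups: Electronics:{1,2} Grocery:{3,4,5,7,9} Sports:{6,8}
Ordered by (a.id, b.id); first 4.

1 | 2 ; 3 | 5 ; 3 | 9 ; 4 | 5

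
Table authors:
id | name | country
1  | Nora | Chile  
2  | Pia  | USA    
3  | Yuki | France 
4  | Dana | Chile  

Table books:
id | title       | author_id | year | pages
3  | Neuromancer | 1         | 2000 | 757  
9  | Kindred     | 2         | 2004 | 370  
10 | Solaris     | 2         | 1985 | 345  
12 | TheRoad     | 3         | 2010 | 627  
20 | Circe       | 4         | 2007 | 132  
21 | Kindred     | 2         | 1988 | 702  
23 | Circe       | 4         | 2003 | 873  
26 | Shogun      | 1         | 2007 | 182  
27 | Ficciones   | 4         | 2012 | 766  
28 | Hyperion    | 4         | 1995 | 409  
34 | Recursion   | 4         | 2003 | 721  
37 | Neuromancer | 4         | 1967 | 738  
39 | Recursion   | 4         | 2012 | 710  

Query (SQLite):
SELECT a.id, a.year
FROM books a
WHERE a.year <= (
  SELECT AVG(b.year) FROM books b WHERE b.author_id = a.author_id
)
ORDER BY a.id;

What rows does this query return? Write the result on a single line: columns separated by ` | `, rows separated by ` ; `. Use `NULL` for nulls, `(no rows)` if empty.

3 | 2000 ; 10 | 1985 ; 12 | 2010 ; 21 | 1988 ; 28 | 1995 ; 37 | 1967

For each books row a, compute AVG(year) over rows sharing a.author_id.
Keep row a if a.year <= that per-group AVG.
  author_id=1: AVG(year) = 2003.5
  author_id=2: AVG(year) = 1992.333333
  author_id=3: AVG(year) = 2010.0
  author_id=4: AVG(year) = 1999.857143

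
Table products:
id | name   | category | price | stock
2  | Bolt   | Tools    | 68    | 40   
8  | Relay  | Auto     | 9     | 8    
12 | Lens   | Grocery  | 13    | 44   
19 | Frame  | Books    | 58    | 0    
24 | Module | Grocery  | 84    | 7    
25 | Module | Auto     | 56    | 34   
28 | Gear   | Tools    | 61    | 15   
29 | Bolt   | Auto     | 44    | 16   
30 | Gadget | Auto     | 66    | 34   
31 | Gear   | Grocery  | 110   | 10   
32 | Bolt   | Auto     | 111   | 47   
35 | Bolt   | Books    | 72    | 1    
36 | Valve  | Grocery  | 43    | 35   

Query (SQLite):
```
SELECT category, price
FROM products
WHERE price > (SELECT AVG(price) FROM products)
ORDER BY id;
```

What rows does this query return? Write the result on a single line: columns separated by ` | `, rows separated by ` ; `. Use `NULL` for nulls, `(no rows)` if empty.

Tools | 68 ; Grocery | 84 ; Auto | 66 ; Grocery | 110 ; Auto | 111 ; Books | 72

Scalar subquery: AVG(price) over all products rows = 61.153846 (≈; comparison uses full precision).
Keep rows where price > that value.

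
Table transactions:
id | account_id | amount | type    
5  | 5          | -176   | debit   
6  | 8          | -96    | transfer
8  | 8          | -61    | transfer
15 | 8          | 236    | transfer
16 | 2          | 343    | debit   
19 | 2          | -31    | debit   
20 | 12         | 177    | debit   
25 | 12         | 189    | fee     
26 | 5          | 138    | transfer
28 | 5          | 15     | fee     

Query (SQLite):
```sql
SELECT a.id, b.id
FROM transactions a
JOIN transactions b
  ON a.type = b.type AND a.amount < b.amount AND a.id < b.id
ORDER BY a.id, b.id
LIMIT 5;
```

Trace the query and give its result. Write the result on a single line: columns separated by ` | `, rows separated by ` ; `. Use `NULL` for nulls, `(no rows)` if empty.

5 | 16 ; 5 | 19 ; 5 | 20 ; 6 | 8 ; 6 | 15

Pairs (a,b) with same type, a.amount < b.amount, a.id < b.id.
type groups: debit:{5,16,19,20} fee:{25,28} transfer:{6,8,15,26}
Ordered by (a.id, b.id); first 5.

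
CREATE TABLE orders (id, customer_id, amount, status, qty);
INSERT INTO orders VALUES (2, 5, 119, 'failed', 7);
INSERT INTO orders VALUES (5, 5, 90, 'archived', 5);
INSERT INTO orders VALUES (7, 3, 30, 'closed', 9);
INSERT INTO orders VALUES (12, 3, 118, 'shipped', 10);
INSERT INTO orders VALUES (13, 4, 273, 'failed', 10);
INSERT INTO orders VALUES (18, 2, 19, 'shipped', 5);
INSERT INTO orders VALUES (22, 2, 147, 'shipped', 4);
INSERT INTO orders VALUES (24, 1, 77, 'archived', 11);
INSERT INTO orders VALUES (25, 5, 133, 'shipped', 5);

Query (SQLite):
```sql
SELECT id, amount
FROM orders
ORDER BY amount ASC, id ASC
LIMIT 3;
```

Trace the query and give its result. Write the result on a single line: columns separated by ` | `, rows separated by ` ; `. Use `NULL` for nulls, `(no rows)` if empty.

18 | 19 ; 7 | 30 ; 24 | 77

Sort by amount asc, tiebreak id asc: (19, id=18), (30, id=7), (77, id=24), (90, id=5), (118, id=12), (119, id=2) …. Take first 3.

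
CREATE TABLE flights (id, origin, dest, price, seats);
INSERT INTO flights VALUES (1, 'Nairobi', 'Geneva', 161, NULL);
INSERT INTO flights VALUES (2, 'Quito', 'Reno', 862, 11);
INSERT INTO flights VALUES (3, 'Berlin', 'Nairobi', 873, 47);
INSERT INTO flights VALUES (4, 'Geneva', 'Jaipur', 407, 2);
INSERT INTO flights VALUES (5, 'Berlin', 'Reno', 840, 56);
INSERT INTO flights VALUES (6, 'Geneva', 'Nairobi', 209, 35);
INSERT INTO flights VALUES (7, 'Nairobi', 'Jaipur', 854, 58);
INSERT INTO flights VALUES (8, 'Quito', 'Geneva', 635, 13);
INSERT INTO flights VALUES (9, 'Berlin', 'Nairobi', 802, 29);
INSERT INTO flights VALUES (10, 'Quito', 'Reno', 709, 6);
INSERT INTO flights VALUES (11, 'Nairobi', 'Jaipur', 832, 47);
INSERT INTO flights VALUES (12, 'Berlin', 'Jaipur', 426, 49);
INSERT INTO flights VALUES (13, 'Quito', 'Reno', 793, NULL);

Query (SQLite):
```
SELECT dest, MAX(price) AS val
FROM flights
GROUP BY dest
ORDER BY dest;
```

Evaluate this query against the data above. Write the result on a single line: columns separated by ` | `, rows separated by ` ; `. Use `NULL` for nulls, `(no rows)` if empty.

Geneva | 635 ; Jaipur | 854 ; Nairobi | 873 ; Reno | 862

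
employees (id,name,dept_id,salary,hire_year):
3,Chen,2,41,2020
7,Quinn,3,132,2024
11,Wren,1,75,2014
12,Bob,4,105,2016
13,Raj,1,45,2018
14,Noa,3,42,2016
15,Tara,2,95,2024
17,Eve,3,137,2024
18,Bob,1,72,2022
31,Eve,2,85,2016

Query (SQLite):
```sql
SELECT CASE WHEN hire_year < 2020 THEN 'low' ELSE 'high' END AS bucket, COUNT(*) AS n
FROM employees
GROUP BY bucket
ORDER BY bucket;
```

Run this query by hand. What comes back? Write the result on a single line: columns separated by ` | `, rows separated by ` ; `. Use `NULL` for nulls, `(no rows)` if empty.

Bucket rows by hire_year < 2020 → 'low' else 'high'; count each bucket.

high | 5 ; low | 5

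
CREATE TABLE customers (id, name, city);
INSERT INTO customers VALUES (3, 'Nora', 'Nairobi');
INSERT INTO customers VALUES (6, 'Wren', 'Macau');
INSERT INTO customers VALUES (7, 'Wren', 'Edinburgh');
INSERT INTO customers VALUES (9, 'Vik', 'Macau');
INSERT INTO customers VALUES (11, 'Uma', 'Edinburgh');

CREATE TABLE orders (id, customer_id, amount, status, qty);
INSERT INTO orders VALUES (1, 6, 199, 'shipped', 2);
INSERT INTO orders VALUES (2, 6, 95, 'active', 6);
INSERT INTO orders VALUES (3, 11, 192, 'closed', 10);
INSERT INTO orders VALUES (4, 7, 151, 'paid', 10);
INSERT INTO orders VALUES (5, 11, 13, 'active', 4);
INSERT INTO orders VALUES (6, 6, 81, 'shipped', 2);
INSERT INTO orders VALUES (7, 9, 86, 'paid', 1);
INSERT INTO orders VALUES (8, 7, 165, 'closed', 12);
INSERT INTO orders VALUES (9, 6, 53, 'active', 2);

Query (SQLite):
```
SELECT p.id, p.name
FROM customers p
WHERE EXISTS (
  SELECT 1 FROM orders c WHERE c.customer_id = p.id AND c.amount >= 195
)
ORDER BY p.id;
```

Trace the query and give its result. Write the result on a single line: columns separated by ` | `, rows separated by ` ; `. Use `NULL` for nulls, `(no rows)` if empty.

For each customers row, check whether any orders with matching customer_id has amount >= 195.
Keep rows where that is true.

6 | Wren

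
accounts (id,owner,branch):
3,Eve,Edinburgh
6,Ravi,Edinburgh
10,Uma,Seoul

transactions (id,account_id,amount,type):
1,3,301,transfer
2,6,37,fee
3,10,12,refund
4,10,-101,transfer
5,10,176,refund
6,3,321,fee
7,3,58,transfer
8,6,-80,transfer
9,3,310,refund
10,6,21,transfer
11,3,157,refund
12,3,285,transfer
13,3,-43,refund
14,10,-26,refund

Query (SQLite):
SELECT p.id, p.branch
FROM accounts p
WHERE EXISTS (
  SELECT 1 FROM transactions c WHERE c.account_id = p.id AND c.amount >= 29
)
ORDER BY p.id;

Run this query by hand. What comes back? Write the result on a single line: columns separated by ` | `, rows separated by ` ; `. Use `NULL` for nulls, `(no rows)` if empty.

For each accounts row, check whether any transactions with matching account_id has amount >= 29.
Keep rows where that is true.

3 | Edinburgh ; 6 | Edinburgh ; 10 | Seoul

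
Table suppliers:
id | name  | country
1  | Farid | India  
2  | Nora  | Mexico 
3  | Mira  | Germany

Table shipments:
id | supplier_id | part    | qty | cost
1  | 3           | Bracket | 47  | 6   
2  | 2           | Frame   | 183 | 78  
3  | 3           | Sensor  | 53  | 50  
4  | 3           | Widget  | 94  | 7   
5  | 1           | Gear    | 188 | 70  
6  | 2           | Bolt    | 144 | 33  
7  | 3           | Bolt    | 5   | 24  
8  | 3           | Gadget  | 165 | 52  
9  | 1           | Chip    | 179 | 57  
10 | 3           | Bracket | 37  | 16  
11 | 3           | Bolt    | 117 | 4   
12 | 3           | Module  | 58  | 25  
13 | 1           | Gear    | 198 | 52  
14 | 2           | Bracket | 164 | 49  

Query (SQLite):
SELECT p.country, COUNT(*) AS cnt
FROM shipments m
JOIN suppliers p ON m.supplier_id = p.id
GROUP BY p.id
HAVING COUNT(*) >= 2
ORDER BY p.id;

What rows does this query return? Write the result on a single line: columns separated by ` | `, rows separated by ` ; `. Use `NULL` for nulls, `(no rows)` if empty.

Join each shipments row to its suppliers via supplier_id.
Group joined rows by suppliers.id; compute COUNT(*) per group.
HAVING: keep groups with count ≥ 2.
  1: ids {5, 9, 13} → COUNT(*)=3
  2: ids {2, 6, 14} → COUNT(*)=3
  3: ids {1, 3, 4, 7, 8, 10, 11, 12} → COUNT(*)=8

India | 3 ; Mexico | 3 ; Germany | 8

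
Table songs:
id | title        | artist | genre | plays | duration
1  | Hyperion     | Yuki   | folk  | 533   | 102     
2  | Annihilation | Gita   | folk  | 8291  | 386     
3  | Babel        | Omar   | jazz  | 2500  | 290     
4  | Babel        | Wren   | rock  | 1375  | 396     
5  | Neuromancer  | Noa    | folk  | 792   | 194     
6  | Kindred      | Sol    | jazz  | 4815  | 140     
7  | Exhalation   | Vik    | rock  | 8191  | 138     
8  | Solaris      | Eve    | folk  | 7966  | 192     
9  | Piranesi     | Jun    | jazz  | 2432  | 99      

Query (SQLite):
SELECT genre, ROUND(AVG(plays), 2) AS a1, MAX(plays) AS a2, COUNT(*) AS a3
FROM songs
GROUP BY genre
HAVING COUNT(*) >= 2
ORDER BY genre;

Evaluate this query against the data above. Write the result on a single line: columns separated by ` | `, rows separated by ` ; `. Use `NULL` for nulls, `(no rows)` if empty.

folk | 4395.5 | 8291 | 4 ; jazz | 3249 | 4815 | 3 ; rock | 4783 | 8191 | 2

Group songs by genre.
Per group compute: ROUND(AVG(plays), 2), MAX(plays), COUNT(*).
HAVING: drop groups with fewer than 2 rows.
  folk: ids {1, 2, 5, 8} → ROUND(AVG(plays), 2)=4395.5, MAX(plays)=8291, COUNT(*)=4
  jazz: ids {3, 6, 9} → ROUND(AVG(plays), 2)=3249, MAX(plays)=4815, COUNT(*)=3
  rock: ids {4, 7} → ROUND(AVG(plays), 2)=4783, MAX(plays)=8191, COUNT(*)=2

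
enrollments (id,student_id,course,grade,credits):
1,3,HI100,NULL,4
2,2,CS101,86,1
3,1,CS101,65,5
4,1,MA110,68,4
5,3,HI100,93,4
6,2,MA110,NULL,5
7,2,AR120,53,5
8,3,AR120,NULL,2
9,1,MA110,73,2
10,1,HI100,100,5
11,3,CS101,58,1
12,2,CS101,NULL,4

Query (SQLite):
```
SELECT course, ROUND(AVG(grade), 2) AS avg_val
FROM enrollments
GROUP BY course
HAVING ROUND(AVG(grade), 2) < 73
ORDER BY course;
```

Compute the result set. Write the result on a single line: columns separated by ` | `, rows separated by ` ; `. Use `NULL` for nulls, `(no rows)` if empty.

AR120 | 53 ; CS101 | 69.67 ; MA110 | 70.5

Partition enrollments by course; compute ROUND(AVG(grade), 2) within each group.
HAVING: keep groups where ROUND(AVG(grade), 2) < 73.
  AR120: ids {7, 8} → ROUND(AVG(grade), 2)=53
  CS101: ids {2, 3, 11, 12} → ROUND(AVG(grade), 2)=69.67
  HI100: ids {1, 5, 10} → ROUND(AVG(grade), 2)=96.5
  MA110: ids {4, 6, 9} → ROUND(AVG(grade), 2)=70.5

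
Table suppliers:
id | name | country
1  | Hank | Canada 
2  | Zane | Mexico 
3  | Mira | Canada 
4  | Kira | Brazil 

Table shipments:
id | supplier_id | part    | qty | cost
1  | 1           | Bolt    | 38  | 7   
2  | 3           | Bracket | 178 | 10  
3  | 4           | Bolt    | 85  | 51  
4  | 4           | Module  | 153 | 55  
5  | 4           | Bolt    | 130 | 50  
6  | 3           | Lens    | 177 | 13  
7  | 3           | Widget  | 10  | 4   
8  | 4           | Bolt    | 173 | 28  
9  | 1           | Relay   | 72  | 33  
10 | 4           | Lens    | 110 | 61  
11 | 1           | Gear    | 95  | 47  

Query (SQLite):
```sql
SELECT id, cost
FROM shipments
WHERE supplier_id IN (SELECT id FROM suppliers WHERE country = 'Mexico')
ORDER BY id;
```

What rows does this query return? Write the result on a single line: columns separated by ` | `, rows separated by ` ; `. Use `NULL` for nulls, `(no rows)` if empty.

(no rows)

Inner query: suppliers.id where country = 'Mexico'.
Outer: keep shipments rows whose supplier_id is in that set.
Inner query → {2}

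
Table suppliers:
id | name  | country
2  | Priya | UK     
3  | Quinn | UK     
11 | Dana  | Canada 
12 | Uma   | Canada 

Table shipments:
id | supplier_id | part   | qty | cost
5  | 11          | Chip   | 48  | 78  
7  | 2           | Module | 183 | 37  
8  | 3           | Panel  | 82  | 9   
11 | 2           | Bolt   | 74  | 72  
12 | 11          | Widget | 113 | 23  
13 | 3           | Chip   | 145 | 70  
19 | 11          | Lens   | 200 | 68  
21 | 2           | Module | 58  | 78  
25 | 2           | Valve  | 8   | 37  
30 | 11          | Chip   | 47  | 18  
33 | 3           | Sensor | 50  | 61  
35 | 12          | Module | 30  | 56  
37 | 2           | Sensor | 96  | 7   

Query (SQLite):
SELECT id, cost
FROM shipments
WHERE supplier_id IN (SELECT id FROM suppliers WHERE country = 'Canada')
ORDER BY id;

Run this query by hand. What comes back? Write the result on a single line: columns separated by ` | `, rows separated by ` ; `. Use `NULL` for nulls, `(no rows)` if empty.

5 | 78 ; 12 | 23 ; 19 | 68 ; 30 | 18 ; 35 | 56

Inner query: suppliers.id where country = 'Canada'.
Outer: keep shipments rows whose supplier_id is in that set.
Inner query → {11, 12}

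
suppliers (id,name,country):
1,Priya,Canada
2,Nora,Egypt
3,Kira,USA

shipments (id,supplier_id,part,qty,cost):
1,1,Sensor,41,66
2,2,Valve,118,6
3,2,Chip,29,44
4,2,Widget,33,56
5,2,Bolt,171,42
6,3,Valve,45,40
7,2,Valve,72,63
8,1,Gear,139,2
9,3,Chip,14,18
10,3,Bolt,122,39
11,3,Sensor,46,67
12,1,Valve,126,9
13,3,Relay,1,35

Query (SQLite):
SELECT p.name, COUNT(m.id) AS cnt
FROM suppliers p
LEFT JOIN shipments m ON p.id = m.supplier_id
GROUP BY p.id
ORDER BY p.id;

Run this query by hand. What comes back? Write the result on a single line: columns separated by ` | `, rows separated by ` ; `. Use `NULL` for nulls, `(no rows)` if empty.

LEFT JOIN keeps every suppliers row; unmatched ones get NULL for shipments columns.
Group by suppliers.id and compute COUNT(m.id). COUNT(col) of an all-NULL group is 0.
  1: ids {1, 8, 12} → COUNT(m.id)=3
  2: ids {2, 3, 4, 5, 7} → COUNT(m.id)=5
  3: ids {6, 9, 10, 11, 13} → COUNT(m.id)=5

Priya | 3 ; Nora | 5 ; Kira | 5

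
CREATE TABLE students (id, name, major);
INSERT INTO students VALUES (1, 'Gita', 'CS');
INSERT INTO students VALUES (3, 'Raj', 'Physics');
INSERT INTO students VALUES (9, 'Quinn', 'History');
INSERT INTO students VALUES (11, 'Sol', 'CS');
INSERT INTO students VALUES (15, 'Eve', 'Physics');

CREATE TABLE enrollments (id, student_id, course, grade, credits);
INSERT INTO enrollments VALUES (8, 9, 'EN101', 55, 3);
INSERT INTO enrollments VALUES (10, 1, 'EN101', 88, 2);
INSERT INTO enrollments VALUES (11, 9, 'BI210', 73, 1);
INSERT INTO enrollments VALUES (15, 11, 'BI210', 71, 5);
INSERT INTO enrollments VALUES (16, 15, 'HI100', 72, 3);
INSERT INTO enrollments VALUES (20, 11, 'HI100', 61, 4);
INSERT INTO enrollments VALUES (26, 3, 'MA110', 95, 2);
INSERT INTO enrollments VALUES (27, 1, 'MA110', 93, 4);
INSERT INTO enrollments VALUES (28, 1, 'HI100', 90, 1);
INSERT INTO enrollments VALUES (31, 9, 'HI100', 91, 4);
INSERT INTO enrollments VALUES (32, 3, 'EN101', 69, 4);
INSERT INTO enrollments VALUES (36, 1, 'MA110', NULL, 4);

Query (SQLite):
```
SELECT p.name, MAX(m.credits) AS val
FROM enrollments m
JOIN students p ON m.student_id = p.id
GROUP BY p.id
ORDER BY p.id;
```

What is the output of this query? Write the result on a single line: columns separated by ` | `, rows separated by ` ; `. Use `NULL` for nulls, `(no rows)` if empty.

Join each enrollments row to its students via student_id.
Group joined rows by students.id; compute MAX(m.credits) per group.
  1: ids {10, 27, 28, 36} → MAX(m.credits)=4
  3: ids {26, 32} → MAX(m.credits)=4
  9: ids {8, 11, 31} → MAX(m.credits)=4
  11: ids {15, 20} → MAX(m.credits)=5
  15: ids {16} → MAX(m.credits)=3

Gita | 4 ; Raj | 4 ; Quinn | 4 ; Sol | 5 ; Eve | 3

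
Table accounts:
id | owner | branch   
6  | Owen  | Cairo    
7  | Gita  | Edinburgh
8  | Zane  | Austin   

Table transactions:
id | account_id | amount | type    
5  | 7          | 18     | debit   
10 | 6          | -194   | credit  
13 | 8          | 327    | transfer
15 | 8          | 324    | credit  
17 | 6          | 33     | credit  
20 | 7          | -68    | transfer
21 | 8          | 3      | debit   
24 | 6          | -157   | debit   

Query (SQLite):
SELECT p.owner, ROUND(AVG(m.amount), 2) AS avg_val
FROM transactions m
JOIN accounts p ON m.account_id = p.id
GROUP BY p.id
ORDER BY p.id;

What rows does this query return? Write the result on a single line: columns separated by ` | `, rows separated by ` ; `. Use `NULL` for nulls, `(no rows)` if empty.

Owen | -106 ; Gita | -25 ; Zane | 218

Join each transactions row to its accounts via account_id.
Group joined rows by accounts.id; compute ROUND(AVG(m.amount), 2) per group.
  6: ids {10, 17, 24} → ROUND(AVG(m.amount), 2)=-106
  7: ids {5, 20} → ROUND(AVG(m.amount), 2)=-25
  8: ids {13, 15, 21} → ROUND(AVG(m.amount), 2)=218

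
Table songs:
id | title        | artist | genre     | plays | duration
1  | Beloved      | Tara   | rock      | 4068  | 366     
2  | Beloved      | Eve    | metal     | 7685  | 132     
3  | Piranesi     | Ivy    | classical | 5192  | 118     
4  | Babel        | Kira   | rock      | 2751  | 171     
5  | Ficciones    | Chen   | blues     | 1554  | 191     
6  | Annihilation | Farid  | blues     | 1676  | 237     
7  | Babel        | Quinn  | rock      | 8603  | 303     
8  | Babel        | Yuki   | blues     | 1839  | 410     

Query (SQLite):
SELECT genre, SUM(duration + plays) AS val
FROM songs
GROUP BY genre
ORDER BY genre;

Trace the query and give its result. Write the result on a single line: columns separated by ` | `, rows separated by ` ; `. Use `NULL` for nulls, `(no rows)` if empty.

blues | 5907 ; classical | 5310 ; metal | 7817 ; rock | 16262

For each row compute duration + plays.
Group by genre; take SUM of the expression per group.
  blues: ids {5, 6, 8} → SUM(duration + plays)=5907
  classical: ids {3} → SUM(duration + plays)=5310
  metal: ids {2} → SUM(duration + plays)=7817
  rock: ids {1, 4, 7} → SUM(duration + plays)=16262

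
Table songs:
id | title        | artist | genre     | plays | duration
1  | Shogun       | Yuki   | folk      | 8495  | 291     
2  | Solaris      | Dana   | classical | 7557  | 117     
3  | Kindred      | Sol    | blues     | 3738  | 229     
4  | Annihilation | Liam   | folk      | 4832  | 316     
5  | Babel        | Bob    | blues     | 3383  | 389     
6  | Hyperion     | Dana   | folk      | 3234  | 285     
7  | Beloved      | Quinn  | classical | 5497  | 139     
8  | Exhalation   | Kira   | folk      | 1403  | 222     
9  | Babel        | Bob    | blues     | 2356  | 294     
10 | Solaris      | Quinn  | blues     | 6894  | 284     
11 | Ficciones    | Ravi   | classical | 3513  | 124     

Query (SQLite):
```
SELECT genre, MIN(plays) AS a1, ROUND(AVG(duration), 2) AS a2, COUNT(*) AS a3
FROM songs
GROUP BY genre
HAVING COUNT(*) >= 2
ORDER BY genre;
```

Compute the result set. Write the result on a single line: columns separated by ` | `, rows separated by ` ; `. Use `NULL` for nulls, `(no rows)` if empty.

blues | 2356 | 299 | 4 ; classical | 3513 | 126.67 | 3 ; folk | 1403 | 278.5 | 4

Group songs by genre.
Per group compute: MIN(plays), ROUND(AVG(duration), 2), COUNT(*).
HAVING: drop groups with fewer than 2 rows.
  blues: ids {3, 5, 9, 10} → MIN(plays)=2356, ROUND(AVG(duration), 2)=299, COUNT(*)=4
  classical: ids {2, 7, 11} → MIN(plays)=3513, ROUND(AVG(duration), 2)=126.67, COUNT(*)=3
  folk: ids {1, 4, 6, 8} → MIN(plays)=1403, ROUND(AVG(duration), 2)=278.5, COUNT(*)=4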